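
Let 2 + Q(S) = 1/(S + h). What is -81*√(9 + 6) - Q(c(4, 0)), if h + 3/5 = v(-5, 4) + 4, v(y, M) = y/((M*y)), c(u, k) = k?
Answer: 126/73 - 81*√15 ≈ -311.99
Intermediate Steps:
v(y, M) = 1/M (v(y, M) = y*(1/(M*y)) = 1/M)
h = 73/20 (h = -⅗ + (1/4 + 4) = -⅗ + (¼ + 4) = -⅗ + 17/4 = 73/20 ≈ 3.6500)
Q(S) = -2 + 1/(73/20 + S) (Q(S) = -2 + 1/(S + 73/20) = -2 + 1/(73/20 + S))
-81*√(9 + 6) - Q(c(4, 0)) = -81*√(9 + 6) - 2*(-63 - 20*0)/(73 + 20*0) = -81*√15 - 2*(-63 + 0)/(73 + 0) = -81*√15 - 2*(-63)/73 = -81*√15 - 1*(-126/73) = -81*√15 + 126/73 = 126/73 - 81*√15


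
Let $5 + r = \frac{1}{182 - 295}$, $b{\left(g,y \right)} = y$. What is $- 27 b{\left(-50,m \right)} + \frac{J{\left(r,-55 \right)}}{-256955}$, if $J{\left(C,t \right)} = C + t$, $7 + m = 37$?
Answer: $- \frac{23519084369}{29035915} \approx -810.0$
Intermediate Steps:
$m = 30$ ($m = -7 + 37 = 30$)
$r = - \frac{566}{113}$ ($r = -5 + \frac{1}{182 - 295} = -5 + \frac{1}{-113} = -5 - \frac{1}{113} = - \frac{566}{113} \approx -5.0089$)
$- 27 b{\left(-50,m \right)} + \frac{J{\left(r,-55 \right)}}{-256955} = \left(-27\right) 30 + \frac{- \frac{566}{113} - 55}{-256955} = -810 - - \frac{6781}{29035915} = -810 + \frac{6781}{29035915} = - \frac{23519084369}{29035915}$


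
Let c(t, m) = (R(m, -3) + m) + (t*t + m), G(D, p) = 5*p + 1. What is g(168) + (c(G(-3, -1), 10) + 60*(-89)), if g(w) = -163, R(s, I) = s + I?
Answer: -5460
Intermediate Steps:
R(s, I) = I + s
G(D, p) = 1 + 5*p
c(t, m) = -3 + t² + 3*m (c(t, m) = ((-3 + m) + m) + (t*t + m) = (-3 + 2*m) + (t² + m) = (-3 + 2*m) + (m + t²) = -3 + t² + 3*m)
g(168) + (c(G(-3, -1), 10) + 60*(-89)) = -163 + ((-3 + (1 + 5*(-1))² + 3*10) + 60*(-89)) = -163 + ((-3 + (1 - 5)² + 30) - 5340) = -163 + ((-3 + (-4)² + 30) - 5340) = -163 + ((-3 + 16 + 30) - 5340) = -163 + (43 - 5340) = -163 - 5297 = -5460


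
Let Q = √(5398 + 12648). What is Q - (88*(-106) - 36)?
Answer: 9364 + √18046 ≈ 9498.3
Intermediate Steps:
Q = √18046 ≈ 134.34
Q - (88*(-106) - 36) = √18046 - (88*(-106) - 36) = √18046 - (-9328 - 36) = √18046 - 1*(-9364) = √18046 + 9364 = 9364 + √18046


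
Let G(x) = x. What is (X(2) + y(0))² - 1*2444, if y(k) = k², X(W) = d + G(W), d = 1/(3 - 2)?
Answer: -2435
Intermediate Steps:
d = 1 (d = 1/1 = 1)
X(W) = 1 + W
(X(2) + y(0))² - 1*2444 = ((1 + 2) + 0²)² - 1*2444 = (3 + 0)² - 2444 = 3² - 2444 = 9 - 2444 = -2435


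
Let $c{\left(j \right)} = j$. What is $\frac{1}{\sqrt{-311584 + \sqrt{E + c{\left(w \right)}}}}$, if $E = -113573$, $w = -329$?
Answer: $\frac{1}{\sqrt{-311584 + i \sqrt{113902}}} \approx 9.7 \cdot 10^{-7} - 0.0017915 i$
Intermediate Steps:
$\frac{1}{\sqrt{-311584 + \sqrt{E + c{\left(w \right)}}}} = \frac{1}{\sqrt{-311584 + \sqrt{-113573 - 329}}} = \frac{1}{\sqrt{-311584 + \sqrt{-113902}}} = \frac{1}{\sqrt{-311584 + i \sqrt{113902}}}$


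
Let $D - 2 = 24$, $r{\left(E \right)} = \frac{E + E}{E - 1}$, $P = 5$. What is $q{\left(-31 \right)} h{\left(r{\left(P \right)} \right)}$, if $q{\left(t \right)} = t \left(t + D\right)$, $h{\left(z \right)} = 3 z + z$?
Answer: $1550$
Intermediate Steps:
$r{\left(E \right)} = \frac{2 E}{-1 + E}$
$D = 26$ ($D = 2 + 24 = 26$)
$h{\left(z \right)} = 4 z$
$q{\left(t \right)} = t \left(26 + t\right)$ ($q{\left(t \right)} = t \left(t + 26\right) = t \left(26 + t\right)$)
$q{\left(-31 \right)} h{\left(r{\left(P \right)} \right)} = - 31 \left(26 - 31\right) 4 \cdot 2 \cdot 5 \frac{1}{-1 + 5} = \left(-31\right) \left(-5\right) 4 \cdot 2 \cdot 5 \cdot \frac{1}{4} = 155 \cdot 4 \cdot 2 \cdot 5 \cdot \frac{1}{4} = 155 \cdot 4 \cdot \frac{5}{2} = 155 \cdot 10 = 1550$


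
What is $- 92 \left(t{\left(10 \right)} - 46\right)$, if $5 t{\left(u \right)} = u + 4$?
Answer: $\frac{19872}{5} \approx 3974.4$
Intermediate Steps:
$t{\left(u \right)} = \frac{4}{5} + \frac{u}{5}$ ($t{\left(u \right)} = \frac{u + 4}{5} = \frac{4 + u}{5} = \frac{4}{5} + \frac{u}{5}$)
$- 92 \left(t{\left(10 \right)} - 46\right) = - 92 \left(\left(\frac{4}{5} + \frac{1}{5} \cdot 10\right) - 46\right) = - 92 \left(\left(\frac{4}{5} + 2\right) - 46\right) = - 92 \left(\frac{14}{5} - 46\right) = \left(-92\right) \left(- \frac{216}{5}\right) = \frac{19872}{5}$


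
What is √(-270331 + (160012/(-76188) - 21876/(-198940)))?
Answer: I*√101037896577053546565/19332705 ≈ 519.94*I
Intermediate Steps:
√(-270331 + (160012/(-76188) - 21876/(-198940))) = √(-270331 + (160012*(-1/76188) - 21876*(-1/198940))) = √(-270331 + (-40003/19047 + 5469/49735)) = √(-270331 - 269340166/135328935) = √(-36583875667651/135328935) = I*√101037896577053546565/19332705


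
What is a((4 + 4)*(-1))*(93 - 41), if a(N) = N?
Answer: -416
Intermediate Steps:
a((4 + 4)*(-1))*(93 - 41) = ((4 + 4)*(-1))*(93 - 41) = (8*(-1))*52 = -8*52 = -416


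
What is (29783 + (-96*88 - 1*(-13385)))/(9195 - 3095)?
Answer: 1736/305 ≈ 5.6918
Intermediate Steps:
(29783 + (-96*88 - 1*(-13385)))/(9195 - 3095) = (29783 + (-8448 + 13385))/6100 = (29783 + 4937)*(1/6100) = 34720*(1/6100) = 1736/305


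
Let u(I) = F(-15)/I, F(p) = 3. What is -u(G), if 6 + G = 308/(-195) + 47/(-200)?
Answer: 23400/60953 ≈ 0.38390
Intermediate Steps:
G = -60953/7800 (G = -6 + (308/(-195) + 47/(-200)) = -6 + (308*(-1/195) + 47*(-1/200)) = -6 + (-308/195 - 47/200) = -6 - 14153/7800 = -60953/7800 ≈ -7.8145)
u(I) = 3/I
-u(G) = -3/(-60953/7800) = -3*(-7800)/60953 = -1*(-23400/60953) = 23400/60953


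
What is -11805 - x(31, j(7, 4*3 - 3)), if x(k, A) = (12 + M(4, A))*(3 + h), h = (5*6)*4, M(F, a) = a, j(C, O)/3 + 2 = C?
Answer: -15126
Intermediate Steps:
j(C, O) = -6 + 3*C
h = 120 (h = 30*4 = 120)
x(k, A) = 1476 + 123*A (x(k, A) = (12 + A)*(3 + 120) = (12 + A)*123 = 1476 + 123*A)
-11805 - x(31, j(7, 4*3 - 3)) = -11805 - (1476 + 123*(-6 + 3*7)) = -11805 - (1476 + 123*(-6 + 21)) = -11805 - (1476 + 123*15) = -11805 - (1476 + 1845) = -11805 - 1*3321 = -11805 - 3321 = -15126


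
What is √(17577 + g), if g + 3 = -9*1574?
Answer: 4*√213 ≈ 58.378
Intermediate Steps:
g = -14169 (g = -3 - 9*1574 = -3 - 14166 = -14169)
√(17577 + g) = √(17577 - 14169) = √3408 = 4*√213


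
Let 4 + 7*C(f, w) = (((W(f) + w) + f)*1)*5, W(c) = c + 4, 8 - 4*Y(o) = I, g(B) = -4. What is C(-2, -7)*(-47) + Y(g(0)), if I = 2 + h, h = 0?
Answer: 3687/14 ≈ 263.36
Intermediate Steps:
I = 2 (I = 2 + 0 = 2)
Y(o) = 3/2 (Y(o) = 2 - ¼*2 = 2 - ½ = 3/2)
W(c) = 4 + c
C(f, w) = 16/7 + 5*w/7 + 10*f/7 (C(f, w) = -4/7 + (((((4 + f) + w) + f)*1)*5)/7 = -4/7 + ((((4 + f + w) + f)*1)*5)/7 = -4/7 + (((4 + w + 2*f)*1)*5)/7 = -4/7 + ((4 + w + 2*f)*5)/7 = -4/7 + (20 + 5*w + 10*f)/7 = -4/7 + (20/7 + 5*w/7 + 10*f/7) = 16/7 + 5*w/7 + 10*f/7)
C(-2, -7)*(-47) + Y(g(0)) = (16/7 + (5/7)*(-7) + (10/7)*(-2))*(-47) + 3/2 = (16/7 - 5 - 20/7)*(-47) + 3/2 = -39/7*(-47) + 3/2 = 1833/7 + 3/2 = 3687/14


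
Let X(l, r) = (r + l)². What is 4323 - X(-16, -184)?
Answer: -35677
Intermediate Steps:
X(l, r) = (l + r)²
4323 - X(-16, -184) = 4323 - (-16 - 184)² = 4323 - 1*(-200)² = 4323 - 1*40000 = 4323 - 40000 = -35677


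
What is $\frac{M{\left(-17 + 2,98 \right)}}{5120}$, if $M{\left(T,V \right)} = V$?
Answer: $\frac{49}{2560} \approx 0.019141$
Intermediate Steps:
$\frac{M{\left(-17 + 2,98 \right)}}{5120} = \frac{98}{5120} = 98 \cdot \frac{1}{5120} = \frac{49}{2560}$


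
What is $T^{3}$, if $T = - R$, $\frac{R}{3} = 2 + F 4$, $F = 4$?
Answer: $-157464$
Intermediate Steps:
$R = 54$ ($R = 3 \left(2 + 4 \cdot 4\right) = 3 \left(2 + 16\right) = 3 \cdot 18 = 54$)
$T = -54$ ($T = \left(-1\right) 54 = -54$)
$T^{3} = \left(-54\right)^{3} = -157464$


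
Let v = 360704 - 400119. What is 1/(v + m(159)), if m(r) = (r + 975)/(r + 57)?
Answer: -4/157639 ≈ -2.5374e-5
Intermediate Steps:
m(r) = (975 + r)/(57 + r)
v = -39415
1/(v + m(159)) = 1/(-39415 + (975 + 159)/(57 + 159)) = 1/(-39415 + 1134/216) = 1/(-39415 + (1/216)*1134) = 1/(-39415 + 21/4) = 1/(-157639/4) = -4/157639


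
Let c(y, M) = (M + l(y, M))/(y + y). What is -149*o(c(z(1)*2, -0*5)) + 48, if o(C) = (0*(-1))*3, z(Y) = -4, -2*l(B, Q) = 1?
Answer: 48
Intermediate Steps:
l(B, Q) = -½ (l(B, Q) = -½*1 = -½)
c(y, M) = (-½ + M)/(2*y) (c(y, M) = (M - ½)/(y + y) = (-½ + M)/((2*y)) = (-½ + M)*(1/(2*y)) = (-½ + M)/(2*y))
o(C) = 0 (o(C) = 0*3 = 0)
-149*o(c(z(1)*2, -0*5)) + 48 = -149*0 + 48 = 0 + 48 = 48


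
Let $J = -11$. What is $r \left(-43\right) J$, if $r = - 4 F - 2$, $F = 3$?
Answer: $-6622$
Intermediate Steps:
$r = -14$ ($r = \left(-4\right) 3 - 2 = -12 - 2 = -14$)
$r \left(-43\right) J = \left(-14\right) \left(-43\right) \left(-11\right) = 602 \left(-11\right) = -6622$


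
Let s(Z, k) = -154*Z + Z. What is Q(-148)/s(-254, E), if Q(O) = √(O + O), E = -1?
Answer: I*√74/19431 ≈ 0.00044271*I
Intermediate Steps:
Q(O) = √2*√O (Q(O) = √(2*O) = √2*√O)
s(Z, k) = -153*Z
Q(-148)/s(-254, E) = (√2*√(-148))/((-153*(-254))) = (√2*(2*I*√37))/38862 = (2*I*√74)*(1/38862) = I*√74/19431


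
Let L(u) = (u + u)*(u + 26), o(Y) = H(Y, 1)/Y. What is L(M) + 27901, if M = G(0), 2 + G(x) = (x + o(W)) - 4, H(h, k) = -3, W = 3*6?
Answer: 497815/18 ≈ 27656.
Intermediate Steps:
W = 18
o(Y) = -3/Y
G(x) = -37/6 + x (G(x) = -2 + ((x - 3/18) - 4) = -2 + ((x - 3*1/18) - 4) = -2 + ((x - 1/6) - 4) = -2 + ((-1/6 + x) - 4) = -2 + (-25/6 + x) = -37/6 + x)
M = -37/6 (M = -37/6 + 0 = -37/6 ≈ -6.1667)
L(u) = 2*u*(26 + u) (L(u) = (2*u)*(26 + u) = 2*u*(26 + u))
L(M) + 27901 = 2*(-37/6)*(26 - 37/6) + 27901 = 2*(-37/6)*(119/6) + 27901 = -4403/18 + 27901 = 497815/18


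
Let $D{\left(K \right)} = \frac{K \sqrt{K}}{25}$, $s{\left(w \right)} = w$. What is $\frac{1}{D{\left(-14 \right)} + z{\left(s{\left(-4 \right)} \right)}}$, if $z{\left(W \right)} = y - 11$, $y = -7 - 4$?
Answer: $- \frac{6875}{152622} + \frac{175 i \sqrt{14}}{152622} \approx -0.045046 + 0.0042903 i$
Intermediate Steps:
$y = -11$
$z{\left(W \right)} = -22$ ($z{\left(W \right)} = -11 - 11 = -22$)
$D{\left(K \right)} = \frac{K^{\frac{3}{2}}}{25}$ ($D{\left(K \right)} = K^{\frac{3}{2}} \cdot \frac{1}{25} = \frac{K^{\frac{3}{2}}}{25}$)
$\frac{1}{D{\left(-14 \right)} + z{\left(s{\left(-4 \right)} \right)}} = \frac{1}{\frac{\left(-14\right)^{\frac{3}{2}}}{25} - 22} = \frac{1}{\frac{\left(-14\right) i \sqrt{14}}{25} - 22} = \frac{1}{- \frac{14 i \sqrt{14}}{25} - 22} = \frac{1}{-22 - \frac{14 i \sqrt{14}}{25}}$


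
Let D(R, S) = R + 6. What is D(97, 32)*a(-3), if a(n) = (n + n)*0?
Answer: 0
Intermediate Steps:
a(n) = 0 (a(n) = (2*n)*0 = 0)
D(R, S) = 6 + R
D(97, 32)*a(-3) = (6 + 97)*0 = 103*0 = 0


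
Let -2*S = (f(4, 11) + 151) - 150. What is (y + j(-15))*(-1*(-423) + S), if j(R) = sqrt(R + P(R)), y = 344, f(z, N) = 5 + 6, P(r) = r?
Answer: 143448 + 417*I*sqrt(30) ≈ 1.4345e+5 + 2284.0*I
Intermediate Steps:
f(z, N) = 11
S = -6 (S = -((11 + 151) - 150)/2 = -(162 - 150)/2 = -1/2*12 = -6)
j(R) = sqrt(2)*sqrt(R) (j(R) = sqrt(R + R) = sqrt(2*R) = sqrt(2)*sqrt(R))
(y + j(-15))*(-1*(-423) + S) = (344 + sqrt(2)*sqrt(-15))*(-1*(-423) - 6) = (344 + sqrt(2)*(I*sqrt(15)))*(423 - 6) = (344 + I*sqrt(30))*417 = 143448 + 417*I*sqrt(30)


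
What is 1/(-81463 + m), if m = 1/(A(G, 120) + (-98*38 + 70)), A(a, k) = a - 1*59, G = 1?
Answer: -3712/302390657 ≈ -1.2276e-5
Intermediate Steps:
A(a, k) = -59 + a (A(a, k) = a - 59 = -59 + a)
m = -1/3712 (m = 1/((-59 + 1) + (-98*38 + 70)) = 1/(-58 + (-3724 + 70)) = 1/(-58 - 3654) = 1/(-3712) = -1/3712 ≈ -0.00026940)
1/(-81463 + m) = 1/(-81463 - 1/3712) = 1/(-302390657/3712) = -3712/302390657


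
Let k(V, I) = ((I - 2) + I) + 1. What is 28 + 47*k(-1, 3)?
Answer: 263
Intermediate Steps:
k(V, I) = -1 + 2*I (k(V, I) = ((-2 + I) + I) + 1 = (-2 + 2*I) + 1 = -1 + 2*I)
28 + 47*k(-1, 3) = 28 + 47*(-1 + 2*3) = 28 + 47*(-1 + 6) = 28 + 47*5 = 28 + 235 = 263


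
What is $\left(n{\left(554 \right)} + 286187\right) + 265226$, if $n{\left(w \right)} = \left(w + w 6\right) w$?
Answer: $2699825$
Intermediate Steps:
$n{\left(w \right)} = 7 w^{2}$ ($n{\left(w \right)} = \left(w + 6 w\right) w = 7 w w = 7 w^{2}$)
$\left(n{\left(554 \right)} + 286187\right) + 265226 = \left(7 \cdot 554^{2} + 286187\right) + 265226 = \left(7 \cdot 306916 + 286187\right) + 265226 = \left(2148412 + 286187\right) + 265226 = 2434599 + 265226 = 2699825$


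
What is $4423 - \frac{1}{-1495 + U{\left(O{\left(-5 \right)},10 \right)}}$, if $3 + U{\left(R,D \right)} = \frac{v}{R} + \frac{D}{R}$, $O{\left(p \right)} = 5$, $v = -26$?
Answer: $\frac{33199043}{7506} \approx 4423.0$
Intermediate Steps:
$U{\left(R,D \right)} = -3 - \frac{26}{R} + \frac{D}{R}$ ($U{\left(R,D \right)} = -3 + \left(- \frac{26}{R} + \frac{D}{R}\right) = -3 - \frac{26}{R} + \frac{D}{R}$)
$4423 - \frac{1}{-1495 + U{\left(O{\left(-5 \right)},10 \right)}} = 4423 - \frac{1}{-1495 + \frac{-26 + 10 - 15}{5}} = 4423 - \frac{1}{-1495 + \frac{1}{5} \left(-31\right)} = 4423 - \frac{1}{-1495 - \frac{31}{5}} = 4423 - \frac{1}{- \frac{7506}{5}} = 4423 - - \frac{5}{7506} = 4423 + \frac{5}{7506} = \frac{33199043}{7506}$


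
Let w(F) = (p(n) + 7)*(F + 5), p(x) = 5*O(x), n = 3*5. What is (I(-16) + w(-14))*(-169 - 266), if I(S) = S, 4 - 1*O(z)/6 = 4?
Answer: 34365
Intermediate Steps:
O(z) = 0 (O(z) = 24 - 6*4 = 24 - 24 = 0)
n = 15
p(x) = 0 (p(x) = 5*0 = 0)
w(F) = 35 + 7*F (w(F) = (0 + 7)*(F + 5) = 7*(5 + F) = 35 + 7*F)
(I(-16) + w(-14))*(-169 - 266) = (-16 + (35 + 7*(-14)))*(-169 - 266) = (-16 + (35 - 98))*(-435) = (-16 - 63)*(-435) = -79*(-435) = 34365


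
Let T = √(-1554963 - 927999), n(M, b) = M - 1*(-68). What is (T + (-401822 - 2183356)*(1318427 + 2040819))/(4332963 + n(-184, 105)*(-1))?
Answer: -8684248855788/4333079 + I*√2482962/4333079 ≈ -2.0042e+6 + 0.00036365*I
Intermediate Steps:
n(M, b) = 68 + M (n(M, b) = M + 68 = 68 + M)
T = I*√2482962 (T = √(-2482962) = I*√2482962 ≈ 1575.7*I)
(T + (-401822 - 2183356)*(1318427 + 2040819))/(4332963 + n(-184, 105)*(-1)) = (I*√2482962 + (-401822 - 2183356)*(1318427 + 2040819))/(4332963 + (68 - 184)*(-1)) = (I*√2482962 - 2585178*3359246)/(4332963 - 116*(-1)) = (I*√2482962 - 8684248855788)/(4332963 + 116) = (-8684248855788 + I*√2482962)/4333079 = (-8684248855788 + I*√2482962)*(1/4333079) = -8684248855788/4333079 + I*√2482962/4333079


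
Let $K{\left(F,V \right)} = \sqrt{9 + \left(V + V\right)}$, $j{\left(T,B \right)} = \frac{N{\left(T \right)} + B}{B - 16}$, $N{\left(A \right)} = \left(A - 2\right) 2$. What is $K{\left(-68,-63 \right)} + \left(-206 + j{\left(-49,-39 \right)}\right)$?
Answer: $- \frac{11189}{55} + 3 i \sqrt{13} \approx -203.44 + 10.817 i$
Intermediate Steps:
$N{\left(A \right)} = -4 + 2 A$ ($N{\left(A \right)} = \left(-2 + A\right) 2 = -4 + 2 A$)
$j{\left(T,B \right)} = \frac{-4 + B + 2 T}{-16 + B}$ ($j{\left(T,B \right)} = \frac{\left(-4 + 2 T\right) + B}{B - 16} = \frac{-4 + B + 2 T}{-16 + B}$)
$K{\left(F,V \right)} = \sqrt{9 + 2 V}$
$K{\left(-68,-63 \right)} + \left(-206 + j{\left(-49,-39 \right)}\right) = \sqrt{9 + 2 \left(-63\right)} - \left(206 - \frac{-4 - 39 + 2 \left(-49\right)}{-16 - 39}\right) = \sqrt{9 - 126} - \left(206 - \frac{-4 - 39 - 98}{-55}\right) = \sqrt{-117} - \frac{11189}{55} = 3 i \sqrt{13} + \left(-206 + \frac{141}{55}\right) = 3 i \sqrt{13} - \frac{11189}{55} = - \frac{11189}{55} + 3 i \sqrt{13}$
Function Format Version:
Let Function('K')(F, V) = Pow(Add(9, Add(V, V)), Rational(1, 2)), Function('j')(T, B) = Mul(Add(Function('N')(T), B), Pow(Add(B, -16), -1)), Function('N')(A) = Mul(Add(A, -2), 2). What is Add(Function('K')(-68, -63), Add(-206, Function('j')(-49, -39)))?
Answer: Add(Rational(-11189, 55), Mul(3, I, Pow(13, Rational(1, 2)))) ≈ Add(-203.44, Mul(10.817, I))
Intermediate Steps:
Function('N')(A) = Add(-4, Mul(2, A)) (Function('N')(A) = Mul(Add(-2, A), 2) = Add(-4, Mul(2, A)))
Function('j')(T, B) = Mul(Pow(Add(-16, B), -1), Add(-4, B, Mul(2, T))) (Function('j')(T, B) = Mul(Add(Add(-4, Mul(2, T)), B), Pow(Add(B, -16), -1)) = Mul(Add(-4, B, Mul(2, T)), Pow(Add(-16, B), -1)) = Mul(Pow(Add(-16, B), -1), Add(-4, B, Mul(2, T))))
Function('K')(F, V) = Pow(Add(9, Mul(2, V)), Rational(1, 2))
Add(Function('K')(-68, -63), Add(-206, Function('j')(-49, -39))) = Add(Pow(Add(9, Mul(2, -63)), Rational(1, 2)), Add(-206, Mul(Pow(Add(-16, -39), -1), Add(-4, -39, Mul(2, -49))))) = Add(Pow(Add(9, -126), Rational(1, 2)), Add(-206, Mul(Pow(-55, -1), Add(-4, -39, -98)))) = Add(Pow(-117, Rational(1, 2)), Add(-206, Mul(Rational(-1, 55), -141))) = Add(Mul(3, I, Pow(13, Rational(1, 2))), Add(-206, Rational(141, 55))) = Add(Mul(3, I, Pow(13, Rational(1, 2))), Rational(-11189, 55)) = Add(Rational(-11189, 55), Mul(3, I, Pow(13, Rational(1, 2))))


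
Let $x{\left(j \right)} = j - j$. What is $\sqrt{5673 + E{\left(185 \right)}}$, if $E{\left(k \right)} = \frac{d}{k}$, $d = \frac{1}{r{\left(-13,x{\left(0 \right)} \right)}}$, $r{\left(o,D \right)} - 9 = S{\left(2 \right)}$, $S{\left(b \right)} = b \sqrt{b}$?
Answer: $\sqrt{5673 + \frac{1}{185 \left(9 + 2 \sqrt{2}\right)}} \approx 75.319$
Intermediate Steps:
$x{\left(j \right)} = 0$
$S{\left(b \right)} = b^{\frac{3}{2}}$
$r{\left(o,D \right)} = 9 + 2 \sqrt{2}$ ($r{\left(o,D \right)} = 9 + 2^{\frac{3}{2}} = 9 + 2 \sqrt{2}$)
$d = \frac{1}{9 + 2 \sqrt{2}} \approx 0.084542$
$E{\left(k \right)} = \frac{\frac{9}{73} - \frac{2 \sqrt{2}}{73}}{k}$
$\sqrt{5673 + E{\left(185 \right)}} = \sqrt{5673 + \frac{1}{185 \left(9 + 2 \sqrt{2}\right)}}$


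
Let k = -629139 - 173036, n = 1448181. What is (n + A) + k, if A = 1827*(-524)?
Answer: -311342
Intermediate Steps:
k = -802175
A = -957348
(n + A) + k = (1448181 - 957348) - 802175 = 490833 - 802175 = -311342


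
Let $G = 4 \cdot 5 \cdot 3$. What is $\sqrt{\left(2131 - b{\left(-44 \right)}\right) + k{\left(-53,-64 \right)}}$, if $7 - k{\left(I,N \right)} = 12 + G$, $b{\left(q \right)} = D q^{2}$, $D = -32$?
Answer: $\sqrt{64018} \approx 253.02$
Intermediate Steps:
$G = 60$ ($G = 20 \cdot 3 = 60$)
$b{\left(q \right)} = - 32 q^{2}$
$k{\left(I,N \right)} = -65$ ($k{\left(I,N \right)} = 7 - \left(12 + 60\right) = 7 - 72 = -65$)
$\sqrt{\left(2131 - b{\left(-44 \right)}\right) + k{\left(-53,-64 \right)}} = \sqrt{\left(2131 - - 32 \left(-44\right)^{2}\right) - 65} = \sqrt{\left(2131 - \left(-32\right) 1936\right) - 65} = \sqrt{\left(2131 - -61952\right) - 65} = \sqrt{\left(2131 + 61952\right) - 65} = \sqrt{64083 - 65} = \sqrt{64018}$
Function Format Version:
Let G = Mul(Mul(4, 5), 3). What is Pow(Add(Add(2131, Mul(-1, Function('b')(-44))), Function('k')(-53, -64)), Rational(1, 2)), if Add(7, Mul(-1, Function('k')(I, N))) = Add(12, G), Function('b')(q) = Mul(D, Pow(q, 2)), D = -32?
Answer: Pow(64018, Rational(1, 2)) ≈ 253.02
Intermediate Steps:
G = 60 (G = Mul(20, 3) = 60)
Function('b')(q) = Mul(-32, Pow(q, 2))
Function('k')(I, N) = -65 (Function('k')(I, N) = Add(7, Mul(-1, Add(12, 60))) = Add(7, Mul(-1, 72)) = Add(7, -72) = -65)
Pow(Add(Add(2131, Mul(-1, Function('b')(-44))), Function('k')(-53, -64)), Rational(1, 2)) = Pow(Add(Add(2131, Mul(-1, Mul(-32, Pow(-44, 2)))), -65), Rational(1, 2)) = Pow(Add(Add(2131, Mul(-1, Mul(-32, 1936))), -65), Rational(1, 2)) = Pow(Add(Add(2131, Mul(-1, -61952)), -65), Rational(1, 2)) = Pow(Add(Add(2131, 61952), -65), Rational(1, 2)) = Pow(Add(64083, -65), Rational(1, 2)) = Pow(64018, Rational(1, 2))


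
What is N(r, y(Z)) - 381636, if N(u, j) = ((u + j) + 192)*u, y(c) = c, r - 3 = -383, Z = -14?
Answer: -304876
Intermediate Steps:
r = -380 (r = 3 - 383 = -380)
N(u, j) = u*(192 + j + u) (N(u, j) = ((j + u) + 192)*u = (192 + j + u)*u = u*(192 + j + u))
N(r, y(Z)) - 381636 = -380*(192 - 14 - 380) - 381636 = -380*(-202) - 381636 = 76760 - 381636 = -304876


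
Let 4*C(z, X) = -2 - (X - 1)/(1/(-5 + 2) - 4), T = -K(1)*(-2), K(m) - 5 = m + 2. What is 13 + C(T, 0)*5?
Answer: 531/52 ≈ 10.212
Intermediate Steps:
K(m) = 7 + m (K(m) = 5 + (m + 2) = 5 + (2 + m) = 7 + m)
T = 16 (T = -(7 + 1)*(-2) = -1*8*(-2) = -8*(-2) = 16)
C(z, X) = -29/52 + 3*X/52 (C(z, X) = (-2 - (X - 1)/(1/(-5 + 2) - 4))/4 = (-2 - (-1 + X)/(1/(-3) - 4))/4 = (-2 - (-1 + X)/(-1/3 - 4))/4 = (-2 - (-1 + X)/(-13/3))/4 = (-2 - (-1 + X)*(-3)/13)/4 = (-2 - (3/13 - 3*X/13))/4 = (-2 + (-3/13 + 3*X/13))/4 = (-29/13 + 3*X/13)/4 = -29/52 + 3*X/52)
13 + C(T, 0)*5 = 13 + (-29/52 + (3/52)*0)*5 = 13 + (-29/52 + 0)*5 = 13 - 29/52*5 = 13 - 145/52 = 531/52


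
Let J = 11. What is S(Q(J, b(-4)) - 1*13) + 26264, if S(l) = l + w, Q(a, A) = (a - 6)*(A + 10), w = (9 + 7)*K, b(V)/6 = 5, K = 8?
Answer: 26579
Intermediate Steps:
b(V) = 30 (b(V) = 6*5 = 30)
w = 128 (w = (9 + 7)*8 = 16*8 = 128)
Q(a, A) = (-6 + a)*(10 + A)
S(l) = 128 + l (S(l) = l + 128 = 128 + l)
S(Q(J, b(-4)) - 1*13) + 26264 = (128 + ((-60 - 6*30 + 10*11 + 30*11) - 1*13)) + 26264 = (128 + ((-60 - 180 + 110 + 330) - 13)) + 26264 = (128 + (200 - 13)) + 26264 = (128 + 187) + 26264 = 315 + 26264 = 26579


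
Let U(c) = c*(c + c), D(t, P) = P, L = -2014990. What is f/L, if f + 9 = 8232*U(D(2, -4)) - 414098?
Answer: 150683/2014990 ≈ 0.074781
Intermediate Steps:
U(c) = 2*c² (U(c) = c*(2*c) = 2*c²)
f = -150683 (f = -9 + (8232*(2*(-4)²) - 414098) = -9 + (8232*(2*16) - 414098) = -9 + (8232*32 - 414098) = -9 + (263424 - 414098) = -9 - 150674 = -150683)
f/L = -150683/(-2014990) = -150683*(-1/2014990) = 150683/2014990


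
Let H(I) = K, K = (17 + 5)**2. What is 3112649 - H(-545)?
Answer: 3112165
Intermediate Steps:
K = 484 (K = 22**2 = 484)
H(I) = 484
3112649 - H(-545) = 3112649 - 1*484 = 3112649 - 484 = 3112165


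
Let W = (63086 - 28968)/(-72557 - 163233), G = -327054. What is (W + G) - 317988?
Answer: -76047243649/117895 ≈ -6.4504e+5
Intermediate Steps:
W = -17059/117895 (W = 34118/(-235790) = 34118*(-1/235790) = -17059/117895 ≈ -0.14470)
(W + G) - 317988 = (-17059/117895 - 327054) - 317988 = -38558048389/117895 - 317988 = -76047243649/117895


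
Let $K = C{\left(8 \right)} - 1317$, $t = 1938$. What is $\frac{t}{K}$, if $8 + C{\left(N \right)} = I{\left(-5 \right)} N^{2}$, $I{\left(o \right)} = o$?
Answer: $- \frac{1938}{1645} \approx -1.1781$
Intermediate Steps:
$C{\left(N \right)} = -8 - 5 N^{2}$
$K = -1645$ ($K = \left(-8 - 5 \cdot 8^{2}\right) - 1317 = \left(-8 - 320\right) - 1317 = -328 - 1317 = -1645$)
$\frac{t}{K} = \frac{1938}{-1645} = 1938 \left(- \frac{1}{1645}\right) = - \frac{1938}{1645}$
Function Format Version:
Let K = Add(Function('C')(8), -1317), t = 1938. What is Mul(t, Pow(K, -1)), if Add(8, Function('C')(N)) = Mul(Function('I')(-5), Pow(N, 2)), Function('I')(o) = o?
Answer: Rational(-1938, 1645) ≈ -1.1781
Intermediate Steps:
Function('C')(N) = Add(-8, Mul(-5, Pow(N, 2)))
K = -1645 (K = Add(Add(-8, Mul(-5, Pow(8, 2))), -1317) = Add(Add(-8, Mul(-5, 64)), -1317) = Add(Add(-8, -320), -1317) = Add(-328, -1317) = -1645)
Mul(t, Pow(K, -1)) = Mul(1938, Pow(-1645, -1)) = Mul(1938, Rational(-1, 1645)) = Rational(-1938, 1645)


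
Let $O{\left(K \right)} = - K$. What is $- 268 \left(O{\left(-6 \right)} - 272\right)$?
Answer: $71288$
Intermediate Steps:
$- 268 \left(O{\left(-6 \right)} - 272\right) = - 268 \left(\left(-1\right) \left(-6\right) - 272\right) = - 268 \left(6 - 272\right) = \left(-268\right) \left(-266\right) = 71288$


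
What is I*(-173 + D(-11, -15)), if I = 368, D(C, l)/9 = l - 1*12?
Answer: -153088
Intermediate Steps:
D(C, l) = -108 + 9*l (D(C, l) = 9*(l - 1*12) = 9*(l - 12) = 9*(-12 + l) = -108 + 9*l)
I*(-173 + D(-11, -15)) = 368*(-173 + (-108 + 9*(-15))) = 368*(-173 + (-108 - 135)) = 368*(-173 - 243) = 368*(-416) = -153088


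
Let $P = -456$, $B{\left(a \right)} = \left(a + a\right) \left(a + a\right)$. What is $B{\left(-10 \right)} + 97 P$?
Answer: $-43832$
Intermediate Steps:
$B{\left(a \right)} = 4 a^{2}$ ($B{\left(a \right)} = 2 a 2 a = 4 a^{2}$)
$B{\left(-10 \right)} + 97 P = 4 \left(-10\right)^{2} + 97 \left(-456\right) = 4 \cdot 100 - 44232 = 400 - 44232 = -43832$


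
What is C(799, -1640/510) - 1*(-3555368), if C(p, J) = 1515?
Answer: 3556883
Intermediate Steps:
C(799, -1640/510) - 1*(-3555368) = 1515 - 1*(-3555368) = 1515 + 3555368 = 3556883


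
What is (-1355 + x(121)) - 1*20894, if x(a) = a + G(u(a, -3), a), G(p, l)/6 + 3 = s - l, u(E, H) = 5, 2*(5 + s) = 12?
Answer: -22866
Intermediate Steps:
s = 1 (s = -5 + (½)*12 = -5 + 6 = 1)
G(p, l) = -12 - 6*l (G(p, l) = -18 + 6*(1 - l) = -18 + (6 - 6*l) = -12 - 6*l)
x(a) = -12 - 5*a (x(a) = a + (-12 - 6*a) = -12 - 5*a)
(-1355 + x(121)) - 1*20894 = (-1355 + (-12 - 5*121)) - 1*20894 = (-1355 + (-12 - 605)) - 20894 = (-1355 - 617) - 20894 = -1972 - 20894 = -22866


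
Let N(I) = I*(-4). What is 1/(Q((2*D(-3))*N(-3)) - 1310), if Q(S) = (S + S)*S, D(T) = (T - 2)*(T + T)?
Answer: 1/1035490 ≈ 9.6573e-7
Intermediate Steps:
D(T) = 2*T*(-2 + T) (D(T) = (-2 + T)*(2*T) = 2*T*(-2 + T))
N(I) = -4*I
Q(S) = 2*S² (Q(S) = (2*S)*S = 2*S²)
1/(Q((2*D(-3))*N(-3)) - 1310) = 1/(2*((2*(2*(-3)*(-2 - 3)))*(-4*(-3)))² - 1310) = 1/(2*((2*(2*(-3)*(-5)))*12)² - 1310) = 1/(2*((2*30)*12)² - 1310) = 1/(2*(60*12)² - 1310) = 1/(2*720² - 1310) = 1/(2*518400 - 1310) = 1/(1036800 - 1310) = 1/1035490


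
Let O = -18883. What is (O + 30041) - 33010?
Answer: -21852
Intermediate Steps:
(O + 30041) - 33010 = (-18883 + 30041) - 33010 = 11158 - 33010 = -21852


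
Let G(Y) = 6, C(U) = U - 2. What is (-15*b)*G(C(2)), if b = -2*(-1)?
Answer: -180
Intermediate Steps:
C(U) = -2 + U
b = 2
(-15*b)*G(C(2)) = -15*2*6 = -30*6 = -180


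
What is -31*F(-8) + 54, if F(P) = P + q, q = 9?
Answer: 23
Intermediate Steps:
F(P) = 9 + P (F(P) = P + 9 = 9 + P)
-31*F(-8) + 54 = -31*(9 - 8) + 54 = -31*1 + 54 = -31 + 54 = 23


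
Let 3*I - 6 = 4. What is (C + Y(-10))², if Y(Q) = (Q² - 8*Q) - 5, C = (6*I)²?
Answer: 330625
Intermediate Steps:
I = 10/3 (I = 2 + (⅓)*4 = 2 + 4/3 = 10/3 ≈ 3.3333)
C = 400 (C = (6*(10/3))² = 20² = 400)
Y(Q) = -5 + Q² - 8*Q
(C + Y(-10))² = (400 + (-5 + (-10)² - 8*(-10)))² = (400 + (-5 + 100 + 80))² = (400 + 175)² = 575² = 330625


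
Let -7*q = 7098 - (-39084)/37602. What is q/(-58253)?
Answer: 44489680/2555500857 ≈ 0.017409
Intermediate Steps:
q = -44489680/43869 (q = -(7098 - (-39084)/37602)/7 = -(7098 - 1*(-6514/6267))/7 = -(7098 + 6514/6267)/7 = -⅐*44489680/6267 = -44489680/43869 ≈ -1014.1)
q/(-58253) = -44489680/43869/(-58253) = -44489680/43869*(-1/58253) = 44489680/2555500857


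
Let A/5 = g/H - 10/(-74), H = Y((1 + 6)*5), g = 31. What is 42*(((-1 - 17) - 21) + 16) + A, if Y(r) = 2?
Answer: -65699/74 ≈ -887.82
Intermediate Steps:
H = 2
A = 5785/74 (A = 5*(31/2 - 10/(-74)) = 5*(31*(½) - 10*(-1/74)) = 5*(31/2 + 5/37) = 5*(1157/74) = 5785/74 ≈ 78.176)
42*(((-1 - 17) - 21) + 16) + A = 42*(((-1 - 17) - 21) + 16) + 5785/74 = 42*((-18 - 21) + 16) + 5785/74 = 42*(-39 + 16) + 5785/74 = 42*(-23) + 5785/74 = -966 + 5785/74 = -65699/74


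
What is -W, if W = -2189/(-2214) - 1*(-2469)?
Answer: -5468555/2214 ≈ -2470.0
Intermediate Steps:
W = 5468555/2214 (W = -2189*(-1/2214) + 2469 = 2189/2214 + 2469 = 5468555/2214 ≈ 2470.0)
-W = -1*5468555/2214 = -5468555/2214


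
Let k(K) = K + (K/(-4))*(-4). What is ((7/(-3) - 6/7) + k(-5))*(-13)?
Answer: 3601/21 ≈ 171.48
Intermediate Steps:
k(K) = 2*K (k(K) = K + (K*(-¼))*(-4) = K - K/4*(-4) = K + K = 2*K)
((7/(-3) - 6/7) + k(-5))*(-13) = ((7/(-3) - 6/7) + 2*(-5))*(-13) = ((7*(-⅓) - 6*⅐) - 10)*(-13) = ((-7/3 - 6/7) - 10)*(-13) = (-67/21 - 10)*(-13) = -277/21*(-13) = 3601/21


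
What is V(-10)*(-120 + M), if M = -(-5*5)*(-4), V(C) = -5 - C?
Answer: -1100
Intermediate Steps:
M = -100 (M = -(-25)*(-4) = -1*100 = -100)
V(-10)*(-120 + M) = (-5 - 1*(-10))*(-120 - 100) = (-5 + 10)*(-220) = 5*(-220) = -1100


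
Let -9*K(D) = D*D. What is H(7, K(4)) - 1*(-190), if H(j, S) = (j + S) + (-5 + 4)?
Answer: 1748/9 ≈ 194.22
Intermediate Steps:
K(D) = -D**2/9 (K(D) = -D*D/9 = -D**2/9)
H(j, S) = -1 + S + j (H(j, S) = (S + j) - 1 = -1 + S + j)
H(7, K(4)) - 1*(-190) = (-1 - 1/9*4**2 + 7) - 1*(-190) = (-1 - 1/9*16 + 7) + 190 = (-1 - 16/9 + 7) + 190 = 38/9 + 190 = 1748/9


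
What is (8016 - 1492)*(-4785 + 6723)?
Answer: 12643512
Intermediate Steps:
(8016 - 1492)*(-4785 + 6723) = 6524*1938 = 12643512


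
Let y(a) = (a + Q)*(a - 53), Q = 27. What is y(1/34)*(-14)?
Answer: 11585833/578 ≈ 20045.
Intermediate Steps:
y(a) = (-53 + a)*(27 + a) (y(a) = (a + 27)*(a - 53) = (27 + a)*(-53 + a) = (-53 + a)*(27 + a))
y(1/34)*(-14) = (-1431 + (1/34)**2 - 26/34)*(-14) = (-1431 + (1/34)**2 - 26*1/34)*(-14) = (-1431 + 1/1156 - 13/17)*(-14) = -1655119/1156*(-14) = 11585833/578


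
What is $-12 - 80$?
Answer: $-92$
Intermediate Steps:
$-12 - 80 = -92$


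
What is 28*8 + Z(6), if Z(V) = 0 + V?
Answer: 230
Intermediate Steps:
Z(V) = V
28*8 + Z(6) = 28*8 + 6 = 224 + 6 = 230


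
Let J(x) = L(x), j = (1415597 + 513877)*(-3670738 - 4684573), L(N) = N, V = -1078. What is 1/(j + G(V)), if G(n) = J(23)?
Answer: -1/16121355336391 ≈ -6.2029e-14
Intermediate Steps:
j = -16121355336414 (j = 1929474*(-8355311) = -16121355336414)
J(x) = x
G(n) = 23
1/(j + G(V)) = 1/(-16121355336414 + 23) = 1/(-16121355336391) = -1/16121355336391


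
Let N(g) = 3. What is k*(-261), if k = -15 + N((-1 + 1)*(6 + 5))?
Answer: 3132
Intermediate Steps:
k = -12 (k = -15 + 3 = -12)
k*(-261) = -12*(-261) = 3132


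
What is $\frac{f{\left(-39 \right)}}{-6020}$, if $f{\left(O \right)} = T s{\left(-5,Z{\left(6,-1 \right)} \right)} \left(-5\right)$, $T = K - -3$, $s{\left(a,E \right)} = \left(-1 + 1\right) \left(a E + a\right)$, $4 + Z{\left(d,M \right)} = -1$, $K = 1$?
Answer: $0$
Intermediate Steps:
$Z{\left(d,M \right)} = -5$ ($Z{\left(d,M \right)} = -4 - 1 = -5$)
$s{\left(a,E \right)} = 0$ ($s{\left(a,E \right)} = 0 \left(E a + a\right) = 0 \left(a + E a\right) = 0$)
$T = 4$ ($T = 1 - -3 = 1 + 3 = 4$)
$f{\left(O \right)} = 0$ ($f{\left(O \right)} = 4 \cdot 0 \left(-5\right) = 0 \left(-5\right) = 0$)
$\frac{f{\left(-39 \right)}}{-6020} = \frac{0}{-6020} = 0 \left(- \frac{1}{6020}\right) = 0$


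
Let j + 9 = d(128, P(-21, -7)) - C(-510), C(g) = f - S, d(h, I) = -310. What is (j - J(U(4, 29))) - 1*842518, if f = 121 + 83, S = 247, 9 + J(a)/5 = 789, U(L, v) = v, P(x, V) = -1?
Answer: -846694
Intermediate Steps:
J(a) = 3900 (J(a) = -45 + 5*789 = -45 + 3945 = 3900)
f = 204
C(g) = -43 (C(g) = 204 - 1*247 = 204 - 247 = -43)
j = -276 (j = -9 + (-310 - 1*(-43)) = -9 + (-310 + 43) = -9 - 267 = -276)
(j - J(U(4, 29))) - 1*842518 = (-276 - 1*3900) - 1*842518 = (-276 - 3900) - 842518 = -4176 - 842518 = -846694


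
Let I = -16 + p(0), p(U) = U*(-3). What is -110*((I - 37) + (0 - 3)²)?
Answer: 4840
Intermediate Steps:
p(U) = -3*U
I = -16 (I = -16 - 3*0 = -16 + 0 = -16)
-110*((I - 37) + (0 - 3)²) = -110*((-16 - 37) + (0 - 3)²) = -110*(-53 + (-3)²) = -110*(-53 + 9) = -110*(-44) = 4840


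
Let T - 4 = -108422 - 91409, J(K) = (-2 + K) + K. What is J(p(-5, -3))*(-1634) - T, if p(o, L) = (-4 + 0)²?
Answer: 150807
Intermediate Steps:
p(o, L) = 16 (p(o, L) = (-4)² = 16)
J(K) = -2 + 2*K
T = -199827 (T = 4 + (-108422 - 91409) = 4 - 199831 = -199827)
J(p(-5, -3))*(-1634) - T = (-2 + 2*16)*(-1634) - 1*(-199827) = (-2 + 32)*(-1634) + 199827 = 30*(-1634) + 199827 = -49020 + 199827 = 150807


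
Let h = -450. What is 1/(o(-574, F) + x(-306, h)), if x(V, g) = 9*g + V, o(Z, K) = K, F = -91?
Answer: -1/4447 ≈ -0.00022487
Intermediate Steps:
x(V, g) = V + 9*g
1/(o(-574, F) + x(-306, h)) = 1/(-91 + (-306 + 9*(-450))) = 1/(-91 + (-306 - 4050)) = 1/(-91 - 4356) = 1/(-4447) = -1/4447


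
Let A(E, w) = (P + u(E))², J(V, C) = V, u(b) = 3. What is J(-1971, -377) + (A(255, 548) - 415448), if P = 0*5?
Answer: -417410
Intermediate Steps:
P = 0
A(E, w) = 9 (A(E, w) = (0 + 3)² = 3² = 9)
J(-1971, -377) + (A(255, 548) - 415448) = -1971 + (9 - 415448) = -1971 - 415439 = -417410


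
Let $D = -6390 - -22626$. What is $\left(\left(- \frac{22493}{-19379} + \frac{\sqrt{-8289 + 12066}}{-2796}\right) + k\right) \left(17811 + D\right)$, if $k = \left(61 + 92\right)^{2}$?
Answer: $\frac{15445949414688}{19379} - \frac{11349 \sqrt{3777}}{932} \approx 7.9704 \cdot 10^{8}$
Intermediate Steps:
$D = 16236$ ($D = -6390 + 22626 = 16236$)
$k = 23409$ ($k = 153^{2} = 23409$)
$\left(\left(- \frac{22493}{-19379} + \frac{\sqrt{-8289 + 12066}}{-2796}\right) + k\right) \left(17811 + D\right) = \left(\left(- \frac{22493}{-19379} + \frac{\sqrt{-8289 + 12066}}{-2796}\right) + 23409\right) \left(17811 + 16236\right) = \left(\left(\left(-22493\right) \left(- \frac{1}{19379}\right) + \sqrt{3777} \left(- \frac{1}{2796}\right)\right) + 23409\right) 34047 = \left(\left(\frac{22493}{19379} - \frac{\sqrt{3777}}{2796}\right) + 23409\right) 34047 = \left(\frac{453665504}{19379} - \frac{\sqrt{3777}}{2796}\right) 34047 = \frac{15445949414688}{19379} - \frac{11349 \sqrt{3777}}{932}$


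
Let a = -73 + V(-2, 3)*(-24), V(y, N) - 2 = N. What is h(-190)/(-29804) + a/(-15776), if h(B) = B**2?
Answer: -140940357/117546976 ≈ -1.1990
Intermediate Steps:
V(y, N) = 2 + N
a = -193 (a = -73 + (2 + 3)*(-24) = -73 + 5*(-24) = -73 - 120 = -193)
h(-190)/(-29804) + a/(-15776) = (-190)**2/(-29804) - 193/(-15776) = 36100*(-1/29804) - 193*(-1/15776) = -9025/7451 + 193/15776 = -140940357/117546976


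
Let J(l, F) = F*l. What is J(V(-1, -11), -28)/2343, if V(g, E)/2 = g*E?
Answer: -56/213 ≈ -0.26291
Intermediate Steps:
V(g, E) = 2*E*g (V(g, E) = 2*(g*E) = 2*(E*g) = 2*E*g)
J(V(-1, -11), -28)/2343 = -56*(-11)*(-1)/2343 = -28*22*(1/2343) = -616*1/2343 = -56/213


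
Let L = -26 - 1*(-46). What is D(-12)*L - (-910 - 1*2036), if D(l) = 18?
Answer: 3306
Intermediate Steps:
L = 20 (L = -26 + 46 = 20)
D(-12)*L - (-910 - 1*2036) = 18*20 - (-910 - 1*2036) = 360 - (-910 - 2036) = 360 - 1*(-2946) = 360 + 2946 = 3306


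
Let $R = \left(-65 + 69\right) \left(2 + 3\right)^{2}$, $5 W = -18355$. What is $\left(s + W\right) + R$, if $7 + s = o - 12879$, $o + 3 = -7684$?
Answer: $-24144$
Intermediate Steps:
$o = -7687$ ($o = -3 - 7684 = -7687$)
$W = -3671$ ($W = \frac{1}{5} \left(-18355\right) = -3671$)
$s = -20573$ ($s = -7 - 20566 = -20573$)
$R = 100$ ($R = 4 \cdot 5^{2} = 4 \cdot 25 = 100$)
$\left(s + W\right) + R = \left(-20573 - 3671\right) + 100 = -24244 + 100 = -24144$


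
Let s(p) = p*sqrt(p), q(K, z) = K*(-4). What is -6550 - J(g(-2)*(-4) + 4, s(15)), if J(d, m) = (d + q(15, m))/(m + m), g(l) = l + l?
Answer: -6550 + 4*sqrt(15)/45 ≈ -6549.7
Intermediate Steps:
g(l) = 2*l
q(K, z) = -4*K
s(p) = p**(3/2)
J(d, m) = (-60 + d)/(2*m) (J(d, m) = (d - 4*15)/(m + m) = (d - 60)/((2*m)) = (-60 + d)*(1/(2*m)) = (-60 + d)/(2*m))
-6550 - J(g(-2)*(-4) + 4, s(15)) = -6550 - (-60 + ((2*(-2))*(-4) + 4))/(2*(15**(3/2))) = -6550 - (-60 + (-4*(-4) + 4))/(2*(15*sqrt(15))) = -6550 - sqrt(15)/225*(-60 + (16 + 4))/2 = -6550 - sqrt(15)/225*(-60 + 20)/2 = -6550 - sqrt(15)/225*(-40)/2 = -6550 - (-4)*sqrt(15)/45 = -6550 + 4*sqrt(15)/45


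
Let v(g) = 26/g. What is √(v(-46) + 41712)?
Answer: √22065349/23 ≈ 204.23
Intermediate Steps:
√(v(-46) + 41712) = √(26/(-46) + 41712) = √(26*(-1/46) + 41712) = √(-13/23 + 41712) = √(959363/23) = √22065349/23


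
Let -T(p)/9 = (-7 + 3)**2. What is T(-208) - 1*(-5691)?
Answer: 5547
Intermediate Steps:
T(p) = -144 (T(p) = -9*(-7 + 3)**2 = -9*(-4)**2 = -9*16 = -144)
T(-208) - 1*(-5691) = -144 - 1*(-5691) = -144 + 5691 = 5547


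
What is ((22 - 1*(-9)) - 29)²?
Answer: 4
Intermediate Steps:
((22 - 1*(-9)) - 29)² = ((22 + 9) - 29)² = (31 - 29)² = 2² = 4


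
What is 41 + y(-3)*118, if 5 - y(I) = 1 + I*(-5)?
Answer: -1257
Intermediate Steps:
y(I) = 4 + 5*I (y(I) = 5 - (1 + I*(-5)) = 5 - (1 - 5*I) = 5 + (-1 + 5*I) = 4 + 5*I)
41 + y(-3)*118 = 41 + (4 + 5*(-3))*118 = 41 + (4 - 15)*118 = 41 - 11*118 = 41 - 1298 = -1257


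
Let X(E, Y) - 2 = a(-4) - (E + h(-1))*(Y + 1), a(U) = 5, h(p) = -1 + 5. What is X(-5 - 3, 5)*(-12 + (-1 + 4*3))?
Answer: -31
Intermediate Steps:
h(p) = 4
X(E, Y) = 7 - (1 + Y)*(4 + E) (X(E, Y) = 2 + (5 - (E + 4)*(Y + 1)) = 2 + (5 - (4 + E)*(1 + Y)) = 2 + (5 - (1 + Y)*(4 + E)) = 7 - (1 + Y)*(4 + E))
X(-5 - 3, 5)*(-12 + (-1 + 4*3)) = (3 - (-5 - 3) - 4*5 - 1*(-5 - 3)*5)*(-12 + (-1 + 4*3)) = (3 - 1*(-8) - 20 - 1*(-8)*5)*(-12 + (-1 + 12)) = (3 + 8 - 20 + 40)*(-12 + 11) = 31*(-1) = -31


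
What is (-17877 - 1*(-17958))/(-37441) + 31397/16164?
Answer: 1174225793/605196324 ≈ 1.9402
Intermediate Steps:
(-17877 - 1*(-17958))/(-37441) + 31397/16164 = (-17877 + 17958)*(-1/37441) + 31397*(1/16164) = 81*(-1/37441) + 31397/16164 = -81/37441 + 31397/16164 = 1174225793/605196324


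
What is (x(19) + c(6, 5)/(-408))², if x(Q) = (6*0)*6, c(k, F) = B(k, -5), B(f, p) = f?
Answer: 1/4624 ≈ 0.00021626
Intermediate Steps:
c(k, F) = k
x(Q) = 0 (x(Q) = 0*6 = 0)
(x(19) + c(6, 5)/(-408))² = (0 + 6/(-408))² = (0 + 6*(-1/408))² = (0 - 1/68)² = (-1/68)² = 1/4624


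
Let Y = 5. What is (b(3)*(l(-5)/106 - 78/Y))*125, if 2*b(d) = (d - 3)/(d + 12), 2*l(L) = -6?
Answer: 0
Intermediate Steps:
l(L) = -3 (l(L) = (½)*(-6) = -3)
b(d) = (-3 + d)/(2*(12 + d)) (b(d) = ((d - 3)/(d + 12))/2 = ((-3 + d)/(12 + d))/2 = (-3 + d)/(2*(12 + d)))
(b(3)*(l(-5)/106 - 78/Y))*125 = (((-3 + 3)/(2*(12 + 3)))*(-3/106 - 78/5))*125 = (((½)*0/15)*(-3*1/106 - 78*⅕))*125 = (((½)*(1/15)*0)*(-3/106 - 78/5))*125 = (0*(-8283/530))*125 = 0*125 = 0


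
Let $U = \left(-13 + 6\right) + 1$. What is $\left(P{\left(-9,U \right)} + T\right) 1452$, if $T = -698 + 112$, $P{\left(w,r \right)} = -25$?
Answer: $-887172$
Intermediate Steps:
$U = -6$ ($U = -7 + 1 = -6$)
$T = -586$
$\left(P{\left(-9,U \right)} + T\right) 1452 = \left(-25 - 586\right) 1452 = \left(-611\right) 1452 = -887172$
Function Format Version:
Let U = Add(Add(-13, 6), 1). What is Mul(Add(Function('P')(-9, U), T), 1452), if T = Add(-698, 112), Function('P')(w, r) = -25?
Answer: -887172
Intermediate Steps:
U = -6 (U = Add(-7, 1) = -6)
T = -586
Mul(Add(Function('P')(-9, U), T), 1452) = Mul(Add(-25, -586), 1452) = Mul(-611, 1452) = -887172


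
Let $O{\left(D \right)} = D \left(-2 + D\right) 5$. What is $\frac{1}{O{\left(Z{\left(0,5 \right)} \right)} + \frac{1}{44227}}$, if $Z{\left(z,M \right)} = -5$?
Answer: $\frac{44227}{7739726} \approx 0.0057143$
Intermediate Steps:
$O{\left(D \right)} = 5 D \left(-2 + D\right)$
$\frac{1}{O{\left(Z{\left(0,5 \right)} \right)} + \frac{1}{44227}} = \frac{1}{5 \left(-5\right) \left(-2 - 5\right) + \frac{1}{44227}} = \frac{1}{5 \left(-5\right) \left(-7\right) + \frac{1}{44227}} = \frac{1}{175 + \frac{1}{44227}} = \frac{1}{\frac{7739726}{44227}} = \frac{44227}{7739726}$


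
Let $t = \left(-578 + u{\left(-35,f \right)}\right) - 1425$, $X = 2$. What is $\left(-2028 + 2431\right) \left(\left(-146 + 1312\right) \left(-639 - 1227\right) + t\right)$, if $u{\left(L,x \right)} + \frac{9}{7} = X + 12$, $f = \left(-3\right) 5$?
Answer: $- \frac{6143422272}{7} \approx -8.7763 \cdot 10^{8}$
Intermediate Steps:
$f = -15$
$u{\left(L,x \right)} = \frac{89}{7}$ ($u{\left(L,x \right)} = - \frac{9}{7} + \left(2 + 12\right) = - \frac{9}{7} + 14 = \frac{89}{7}$)
$t = - \frac{13932}{7}$ ($t = \left(-578 + \frac{89}{7}\right) - 1425 = - \frac{3957}{7} - 1425 = - \frac{13932}{7} \approx -1990.3$)
$\left(-2028 + 2431\right) \left(\left(-146 + 1312\right) \left(-639 - 1227\right) + t\right) = \left(-2028 + 2431\right) \left(\left(-146 + 1312\right) \left(-639 - 1227\right) - \frac{13932}{7}\right) = 403 \left(1166 \left(-1866\right) - \frac{13932}{7}\right) = 403 \left(-2175756 - \frac{13932}{7}\right) = 403 \left(- \frac{15244224}{7}\right) = - \frac{6143422272}{7}$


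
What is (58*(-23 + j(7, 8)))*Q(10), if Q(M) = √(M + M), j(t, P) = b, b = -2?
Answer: -2900*√5 ≈ -6484.6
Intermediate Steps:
j(t, P) = -2
Q(M) = √2*√M (Q(M) = √(2*M) = √2*√M)
(58*(-23 + j(7, 8)))*Q(10) = (58*(-23 - 2))*(√2*√10) = (58*(-25))*(2*√5) = -2900*√5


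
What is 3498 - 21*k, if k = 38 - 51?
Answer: 3771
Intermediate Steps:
k = -13
3498 - 21*k = 3498 - 21*(-13) = 3498 - 1*(-273) = 3498 + 273 = 3771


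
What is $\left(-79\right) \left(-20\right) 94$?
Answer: $148520$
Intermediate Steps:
$\left(-79\right) \left(-20\right) 94 = 1580 \cdot 94 = 148520$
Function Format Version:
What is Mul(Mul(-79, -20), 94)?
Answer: 148520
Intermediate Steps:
Mul(Mul(-79, -20), 94) = Mul(1580, 94) = 148520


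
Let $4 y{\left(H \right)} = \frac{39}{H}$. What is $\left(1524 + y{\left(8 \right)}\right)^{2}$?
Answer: $\frac{2382123249}{1024} \approx 2.3263 \cdot 10^{6}$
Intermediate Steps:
$y{\left(H \right)} = \frac{39}{4 H}$ ($y{\left(H \right)} = \frac{39 \frac{1}{H}}{4} = \frac{39}{4 H}$)
$\left(1524 + y{\left(8 \right)}\right)^{2} = \left(1524 + \frac{39}{4 \cdot 8}\right)^{2} = \left(1524 + \frac{39}{4} \cdot \frac{1}{8}\right)^{2} = \left(1524 + \frac{39}{32}\right)^{2} = \left(\frac{48807}{32}\right)^{2} = \frac{2382123249}{1024}$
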